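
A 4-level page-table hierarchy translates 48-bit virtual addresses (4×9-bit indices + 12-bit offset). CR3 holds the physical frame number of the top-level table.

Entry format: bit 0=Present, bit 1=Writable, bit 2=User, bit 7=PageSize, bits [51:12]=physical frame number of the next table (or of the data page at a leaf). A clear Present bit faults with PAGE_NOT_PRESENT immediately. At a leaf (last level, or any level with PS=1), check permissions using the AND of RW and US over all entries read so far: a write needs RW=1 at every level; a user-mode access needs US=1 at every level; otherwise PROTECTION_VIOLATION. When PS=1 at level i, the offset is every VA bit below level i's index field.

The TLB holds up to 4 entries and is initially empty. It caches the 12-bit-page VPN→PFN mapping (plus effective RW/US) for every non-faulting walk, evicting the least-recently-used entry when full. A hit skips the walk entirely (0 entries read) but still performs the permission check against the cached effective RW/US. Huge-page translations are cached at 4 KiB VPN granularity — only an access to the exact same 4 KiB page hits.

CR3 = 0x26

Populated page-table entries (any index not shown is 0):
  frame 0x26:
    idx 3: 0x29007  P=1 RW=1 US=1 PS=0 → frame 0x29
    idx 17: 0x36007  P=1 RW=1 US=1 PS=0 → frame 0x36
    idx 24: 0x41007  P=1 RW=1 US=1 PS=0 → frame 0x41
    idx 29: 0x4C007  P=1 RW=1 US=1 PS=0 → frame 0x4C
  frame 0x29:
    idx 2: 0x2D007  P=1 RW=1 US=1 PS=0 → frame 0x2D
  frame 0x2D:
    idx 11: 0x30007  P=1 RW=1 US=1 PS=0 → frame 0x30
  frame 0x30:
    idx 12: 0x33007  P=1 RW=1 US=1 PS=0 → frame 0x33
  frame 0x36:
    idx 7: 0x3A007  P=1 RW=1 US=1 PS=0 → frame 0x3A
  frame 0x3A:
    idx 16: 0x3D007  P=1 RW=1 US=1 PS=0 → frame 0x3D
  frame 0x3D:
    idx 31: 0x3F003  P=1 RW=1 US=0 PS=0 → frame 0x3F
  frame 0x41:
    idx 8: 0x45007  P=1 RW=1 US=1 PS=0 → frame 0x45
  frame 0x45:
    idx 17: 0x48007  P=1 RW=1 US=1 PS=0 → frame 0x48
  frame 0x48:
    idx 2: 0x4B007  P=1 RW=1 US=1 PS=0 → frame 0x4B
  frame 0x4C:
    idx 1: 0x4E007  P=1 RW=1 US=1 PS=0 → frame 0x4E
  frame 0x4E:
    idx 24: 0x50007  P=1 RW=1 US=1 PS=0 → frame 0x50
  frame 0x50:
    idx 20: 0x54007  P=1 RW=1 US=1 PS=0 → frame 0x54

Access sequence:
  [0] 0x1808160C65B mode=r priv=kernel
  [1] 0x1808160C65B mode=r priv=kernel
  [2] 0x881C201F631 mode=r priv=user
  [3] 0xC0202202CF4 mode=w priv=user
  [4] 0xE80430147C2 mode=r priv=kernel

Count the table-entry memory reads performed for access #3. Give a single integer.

Walk each access:
#0 VA=0x1808160C65B (r,kernel):
  L0 @0x26[3] → 0x29007  P=1,RW=1,US=1,PS=0
  L1 @0x29[2] → 0x2D007  P=1,RW=1,US=1,PS=0
  L2 @0x2D[11] → 0x30007  P=1,RW=1,US=1,PS=0
  L3 @0x30[12] → 0x33007  P=1,RW=1,US=1,PS=0
  → PA=0x3365B  (4 entries read)
#1 VA=0x1808160C65B (r,kernel):
  TLB hit vpn=0x1808160C → PA=0x3365B
#2 VA=0x881C201F631 (r,user):
  L0 @0x26[17] → 0x36007  P=1,RW=1,US=1,PS=0
  L1 @0x36[7] → 0x3A007  P=1,RW=1,US=1,PS=0
  L2 @0x3A[16] → 0x3D007  P=1,RW=1,US=1,PS=0
  L3 @0x3D[31] → 0x3F003  P=1,RW=1,US=0,PS=0
  → PROTECTION_VIOLATION  (4 entries read)
#3 VA=0xC0202202CF4 (w,user):
  L0 @0x26[24] → 0x41007  P=1,RW=1,US=1,PS=0
  L1 @0x41[8] → 0x45007  P=1,RW=1,US=1,PS=0
  L2 @0x45[17] → 0x48007  P=1,RW=1,US=1,PS=0
  L3 @0x48[2] → 0x4B007  P=1,RW=1,US=1,PS=0
  → PA=0x4BCF4  (4 entries read)
#4 VA=0xE80430147C2 (r,kernel):
  L0 @0x26[29] → 0x4C007  P=1,RW=1,US=1,PS=0
  L1 @0x4C[1] → 0x4E007  P=1,RW=1,US=1,PS=0
  L2 @0x4E[24] → 0x50007  P=1,RW=1,US=1,PS=0
  L3 @0x50[20] → 0x54007  P=1,RW=1,US=1,PS=0
  → PA=0x547C2  (4 entries read)

Entries read for #3: 4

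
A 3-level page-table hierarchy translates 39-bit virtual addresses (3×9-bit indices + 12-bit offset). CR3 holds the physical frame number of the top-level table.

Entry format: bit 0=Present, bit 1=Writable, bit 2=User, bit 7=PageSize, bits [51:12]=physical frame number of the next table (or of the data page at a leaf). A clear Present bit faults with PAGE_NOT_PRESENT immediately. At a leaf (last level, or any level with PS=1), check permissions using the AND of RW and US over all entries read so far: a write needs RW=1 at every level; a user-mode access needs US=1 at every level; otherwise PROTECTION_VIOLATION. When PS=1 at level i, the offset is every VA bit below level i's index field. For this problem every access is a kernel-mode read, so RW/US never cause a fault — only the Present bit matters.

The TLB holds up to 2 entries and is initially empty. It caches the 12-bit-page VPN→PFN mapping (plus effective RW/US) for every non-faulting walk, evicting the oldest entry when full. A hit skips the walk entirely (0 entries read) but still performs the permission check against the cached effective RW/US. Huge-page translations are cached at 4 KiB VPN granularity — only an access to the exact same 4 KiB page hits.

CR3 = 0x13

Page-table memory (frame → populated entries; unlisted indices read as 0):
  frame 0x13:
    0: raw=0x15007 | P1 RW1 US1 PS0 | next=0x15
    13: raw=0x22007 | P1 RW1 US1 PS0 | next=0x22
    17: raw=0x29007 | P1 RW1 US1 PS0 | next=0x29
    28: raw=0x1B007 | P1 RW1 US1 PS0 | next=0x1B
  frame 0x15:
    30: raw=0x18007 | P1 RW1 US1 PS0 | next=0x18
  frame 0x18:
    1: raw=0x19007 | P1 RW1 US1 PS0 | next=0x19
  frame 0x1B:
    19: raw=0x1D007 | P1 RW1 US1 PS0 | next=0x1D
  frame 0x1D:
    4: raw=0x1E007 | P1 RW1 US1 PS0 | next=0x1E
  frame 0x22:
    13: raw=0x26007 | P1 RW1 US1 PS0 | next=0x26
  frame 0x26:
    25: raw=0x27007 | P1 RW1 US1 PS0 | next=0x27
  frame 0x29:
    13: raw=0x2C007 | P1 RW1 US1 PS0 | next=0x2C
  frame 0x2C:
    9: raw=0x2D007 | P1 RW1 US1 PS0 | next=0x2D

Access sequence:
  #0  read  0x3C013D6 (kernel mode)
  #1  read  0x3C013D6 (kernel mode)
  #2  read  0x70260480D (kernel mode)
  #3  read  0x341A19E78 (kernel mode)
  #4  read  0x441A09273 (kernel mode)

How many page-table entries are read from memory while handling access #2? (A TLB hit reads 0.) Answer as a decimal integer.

Trace:
#0 VA=0x3C013D6 (r,kernel):
  L0 @0x13[0] → 0x15007  P=1,RW=1,US=1,PS=0
  L1 @0x15[30] → 0x18007  P=1,RW=1,US=1,PS=0
  L2 @0x18[1] → 0x19007  P=1,RW=1,US=1,PS=0
  ✓ 0x193D6  — 3 lookups
#1 VA=0x3C013D6 (r,kernel):
  TLB hit vpn=0x3C01 → PA=0x193D6
#2 VA=0x70260480D (r,kernel):
  L0 @0x13[28] → 0x1B007  P=1,RW=1,US=1,PS=0
  L1 @0x1B[19] → 0x1D007  P=1,RW=1,US=1,PS=0
  L2 @0x1D[4] → 0x1E007  P=1,RW=1,US=1,PS=0
  ✓ 0x1E80D  — 3 lookups
#3 VA=0x341A19E78 (r,kernel):
  L0 @0x13[13] → 0x22007  P=1,RW=1,US=1,PS=0
  L1 @0x22[13] → 0x26007  P=1,RW=1,US=1,PS=0
  L2 @0x26[25] → 0x27007  P=1,RW=1,US=1,PS=0
  ✓ 0x27E78  — 3 lookups
#4 VA=0x441A09273 (r,kernel):
  L0 @0x13[17] → 0x29007  P=1,RW=1,US=1,PS=0
  L1 @0x29[13] → 0x2C007  P=1,RW=1,US=1,PS=0
  L2 @0x2C[9] → 0x2D007  P=1,RW=1,US=1,PS=0
  ✓ 0x2D273  — 3 lookups

Entries read for #2: 3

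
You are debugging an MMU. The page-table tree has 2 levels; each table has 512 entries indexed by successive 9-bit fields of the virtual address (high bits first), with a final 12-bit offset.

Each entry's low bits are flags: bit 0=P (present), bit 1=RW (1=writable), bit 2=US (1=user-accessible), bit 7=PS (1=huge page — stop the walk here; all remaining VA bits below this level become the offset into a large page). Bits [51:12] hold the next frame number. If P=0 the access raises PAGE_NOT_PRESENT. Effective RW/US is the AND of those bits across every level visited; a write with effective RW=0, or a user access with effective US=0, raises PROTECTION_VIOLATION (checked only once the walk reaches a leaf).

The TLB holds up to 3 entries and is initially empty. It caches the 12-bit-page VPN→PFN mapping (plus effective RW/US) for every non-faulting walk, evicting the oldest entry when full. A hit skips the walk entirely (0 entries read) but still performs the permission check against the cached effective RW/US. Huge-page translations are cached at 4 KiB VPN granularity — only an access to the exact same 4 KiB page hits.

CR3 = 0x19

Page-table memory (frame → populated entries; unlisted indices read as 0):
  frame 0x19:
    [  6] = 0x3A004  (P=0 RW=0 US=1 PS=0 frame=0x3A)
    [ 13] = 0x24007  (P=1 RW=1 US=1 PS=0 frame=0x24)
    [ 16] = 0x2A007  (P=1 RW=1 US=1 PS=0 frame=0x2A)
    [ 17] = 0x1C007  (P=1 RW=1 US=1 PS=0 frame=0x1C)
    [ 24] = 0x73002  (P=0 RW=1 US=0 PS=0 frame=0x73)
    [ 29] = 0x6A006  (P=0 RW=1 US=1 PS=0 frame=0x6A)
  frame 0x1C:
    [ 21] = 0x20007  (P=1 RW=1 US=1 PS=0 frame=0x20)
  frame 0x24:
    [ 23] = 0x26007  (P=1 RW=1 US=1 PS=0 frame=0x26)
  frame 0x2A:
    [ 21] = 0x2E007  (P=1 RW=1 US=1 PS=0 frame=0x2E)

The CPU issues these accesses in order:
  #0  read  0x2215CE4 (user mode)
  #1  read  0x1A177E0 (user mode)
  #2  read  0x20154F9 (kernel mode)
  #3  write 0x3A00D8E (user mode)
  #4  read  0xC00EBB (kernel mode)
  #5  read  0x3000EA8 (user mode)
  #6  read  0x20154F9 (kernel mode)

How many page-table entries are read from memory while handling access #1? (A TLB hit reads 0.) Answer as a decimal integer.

Trace:
#0 VA=0x2215CE4 (r,user):
  L0 @0x19[17] → 0x1C007  P=1,RW=1,US=1,PS=0
  L1 @0x1C[21] → 0x20007  P=1,RW=1,US=1,PS=0
  ⇒ phys 0x20CE4  [2 reads]
#1 VA=0x1A177E0 (r,user):
  L0 @0x19[13] → 0x24007  P=1,RW=1,US=1,PS=0
  L1 @0x24[23] → 0x26007  P=1,RW=1,US=1,PS=0
  ⇒ phys 0x267E0  [2 reads]
#2 VA=0x20154F9 (r,kernel):
  L0 @0x19[16] → 0x2A007  P=1,RW=1,US=1,PS=0
  L1 @0x2A[21] → 0x2E007  P=1,RW=1,US=1,PS=0
  ⇒ phys 0x2E4F9  [2 reads]
#3 VA=0x3A00D8E (w,user):
  L0 @0x19[29] → 0x6A006  P=0,RW=1,US=1,PS=0
  ✗ PAGE_NOT_PRESENT  [1 reads]
#4 VA=0xC00EBB (r,kernel):
  L0 @0x19[6] → 0x3A004  P=0,RW=0,US=1,PS=0
  ✗ PAGE_NOT_PRESENT  [1 reads]
#5 VA=0x3000EA8 (r,user):
  L0 @0x19[24] → 0x73002  P=0,RW=1,US=0,PS=0
  ✗ PAGE_NOT_PRESENT  [1 reads]
#6 VA=0x20154F9 (r,kernel):
  TLB hit vpn=0x2015 → PA=0x2E4F9

Entries read for #1: 2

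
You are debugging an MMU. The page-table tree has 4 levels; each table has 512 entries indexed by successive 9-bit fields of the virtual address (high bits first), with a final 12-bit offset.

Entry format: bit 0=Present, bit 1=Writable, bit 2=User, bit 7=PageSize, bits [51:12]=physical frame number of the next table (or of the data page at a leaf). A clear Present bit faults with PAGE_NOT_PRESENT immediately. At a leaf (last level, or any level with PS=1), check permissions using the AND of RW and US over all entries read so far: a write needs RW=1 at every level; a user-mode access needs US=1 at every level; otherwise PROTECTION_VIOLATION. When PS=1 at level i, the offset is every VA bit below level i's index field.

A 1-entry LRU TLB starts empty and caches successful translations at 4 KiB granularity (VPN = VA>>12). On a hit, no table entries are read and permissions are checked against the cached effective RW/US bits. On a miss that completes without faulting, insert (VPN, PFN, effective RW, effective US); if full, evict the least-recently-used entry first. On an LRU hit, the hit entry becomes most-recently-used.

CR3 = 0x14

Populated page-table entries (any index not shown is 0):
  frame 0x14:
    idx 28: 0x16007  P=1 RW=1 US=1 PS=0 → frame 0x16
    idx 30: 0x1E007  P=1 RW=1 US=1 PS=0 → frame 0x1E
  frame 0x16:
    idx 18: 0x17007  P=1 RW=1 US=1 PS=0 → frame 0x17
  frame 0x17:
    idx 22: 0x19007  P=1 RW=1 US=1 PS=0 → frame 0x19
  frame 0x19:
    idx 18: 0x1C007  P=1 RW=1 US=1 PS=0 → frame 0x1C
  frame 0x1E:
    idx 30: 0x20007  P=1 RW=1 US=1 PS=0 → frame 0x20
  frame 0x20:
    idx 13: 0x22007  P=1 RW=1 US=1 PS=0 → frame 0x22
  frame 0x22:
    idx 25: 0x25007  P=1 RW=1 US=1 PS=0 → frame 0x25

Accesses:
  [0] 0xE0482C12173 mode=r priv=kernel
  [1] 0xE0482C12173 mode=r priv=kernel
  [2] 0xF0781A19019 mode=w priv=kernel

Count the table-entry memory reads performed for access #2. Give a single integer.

Trace:
#0 VA=0xE0482C12173 (r,kernel):
  L0 @0x14[28] → 0x16007  P=1,RW=1,US=1,PS=0
  L1 @0x16[18] → 0x17007  P=1,RW=1,US=1,PS=0
  L2 @0x17[22] → 0x19007  P=1,RW=1,US=1,PS=0
  L3 @0x19[18] → 0x1C007  P=1,RW=1,US=1,PS=0
  → PA=0x1C173  (4 entries read)
#1 VA=0xE0482C12173 (r,kernel):
  TLB hit vpn=0xE0482C12 → PA=0x1C173
#2 VA=0xF0781A19019 (w,kernel):
  L0 @0x14[30] → 0x1E007  P=1,RW=1,US=1,PS=0
  L1 @0x1E[30] → 0x20007  P=1,RW=1,US=1,PS=0
  L2 @0x20[13] → 0x22007  P=1,RW=1,US=1,PS=0
  L3 @0x22[25] → 0x25007  P=1,RW=1,US=1,PS=0
  → PA=0x25019  (4 entries read)

Entries read for #2: 4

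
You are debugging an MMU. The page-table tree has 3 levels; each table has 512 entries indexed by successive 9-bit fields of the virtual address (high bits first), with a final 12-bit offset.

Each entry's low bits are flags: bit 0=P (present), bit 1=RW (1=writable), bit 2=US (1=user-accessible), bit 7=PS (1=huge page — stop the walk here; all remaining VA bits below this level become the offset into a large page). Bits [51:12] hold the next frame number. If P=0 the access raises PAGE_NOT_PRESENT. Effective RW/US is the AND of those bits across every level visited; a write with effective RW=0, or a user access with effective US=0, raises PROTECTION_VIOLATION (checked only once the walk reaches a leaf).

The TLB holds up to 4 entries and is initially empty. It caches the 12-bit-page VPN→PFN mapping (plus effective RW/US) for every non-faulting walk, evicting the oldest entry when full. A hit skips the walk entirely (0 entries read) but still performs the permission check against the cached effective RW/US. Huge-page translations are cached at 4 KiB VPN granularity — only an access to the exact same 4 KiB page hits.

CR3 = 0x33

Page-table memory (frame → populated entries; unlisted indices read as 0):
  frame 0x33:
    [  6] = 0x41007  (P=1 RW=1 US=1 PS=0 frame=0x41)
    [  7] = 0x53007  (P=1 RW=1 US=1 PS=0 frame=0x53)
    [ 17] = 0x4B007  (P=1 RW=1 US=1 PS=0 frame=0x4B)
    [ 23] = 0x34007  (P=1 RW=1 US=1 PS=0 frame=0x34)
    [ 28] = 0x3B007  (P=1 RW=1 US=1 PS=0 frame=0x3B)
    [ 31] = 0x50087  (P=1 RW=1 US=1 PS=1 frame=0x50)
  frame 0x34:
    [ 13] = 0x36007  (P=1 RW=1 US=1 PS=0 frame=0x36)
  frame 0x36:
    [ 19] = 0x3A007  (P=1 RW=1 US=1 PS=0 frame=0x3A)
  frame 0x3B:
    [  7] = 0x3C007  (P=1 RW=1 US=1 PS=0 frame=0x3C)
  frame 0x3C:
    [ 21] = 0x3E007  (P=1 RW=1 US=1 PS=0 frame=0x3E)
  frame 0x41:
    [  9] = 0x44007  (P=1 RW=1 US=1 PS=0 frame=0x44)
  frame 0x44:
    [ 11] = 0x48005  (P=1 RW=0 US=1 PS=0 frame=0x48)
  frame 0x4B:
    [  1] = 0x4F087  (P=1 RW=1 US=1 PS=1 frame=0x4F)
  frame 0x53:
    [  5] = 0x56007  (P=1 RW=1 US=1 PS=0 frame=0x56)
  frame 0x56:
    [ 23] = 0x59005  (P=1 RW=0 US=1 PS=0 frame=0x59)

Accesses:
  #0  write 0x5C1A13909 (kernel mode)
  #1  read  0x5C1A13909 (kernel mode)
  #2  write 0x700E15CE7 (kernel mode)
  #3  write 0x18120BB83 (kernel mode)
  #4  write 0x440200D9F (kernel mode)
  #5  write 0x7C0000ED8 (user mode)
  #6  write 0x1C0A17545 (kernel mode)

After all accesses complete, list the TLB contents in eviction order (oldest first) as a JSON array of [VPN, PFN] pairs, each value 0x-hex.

Per-access translation:
#0 VA=0x5C1A13909 (w,kernel):
  L0 @0x33[23] → 0x34007  P=1,RW=1,US=1,PS=0
  L1 @0x34[13] → 0x36007  P=1,RW=1,US=1,PS=0
  L2 @0x36[19] → 0x3A007  P=1,RW=1,US=1,PS=0
  → PA=0x3A909  (3 entries read)
#1 VA=0x5C1A13909 (r,kernel):
  TLB hit vpn=0x5C1A13 → PA=0x3A909
#2 VA=0x700E15CE7 (w,kernel):
  L0 @0x33[28] → 0x3B007  P=1,RW=1,US=1,PS=0
  L1 @0x3B[7] → 0x3C007  P=1,RW=1,US=1,PS=0
  L2 @0x3C[21] → 0x3E007  P=1,RW=1,US=1,PS=0
  → PA=0x3ECE7  (3 entries read)
#3 VA=0x18120BB83 (w,kernel):
  L0 @0x33[6] → 0x41007  P=1,RW=1,US=1,PS=0
  L1 @0x41[9] → 0x44007  P=1,RW=1,US=1,PS=0
  L2 @0x44[11] → 0x48005  P=1,RW=0,US=1,PS=0
  ✗ PROTECTION_VIOLATION  [3 reads]
#4 VA=0x440200D9F (w,kernel):
  L0 @0x33[17] → 0x4B007  P=1,RW=1,US=1,PS=0
  L1 @0x4B[1] → 0x4F087  P=1,RW=1,US=1,PS=1
  → PA=0x4FD9F (huge @L1)  (2 entries read)
#5 VA=0x7C0000ED8 (w,user):
  L0 @0x33[31] → 0x50087  P=1,RW=1,US=1,PS=1
  → PA=0x50ED8 (huge @L0)  (1 entries read)
#6 VA=0x1C0A17545 (w,kernel):
  L0 @0x33[7] → 0x53007  P=1,RW=1,US=1,PS=0
  L1 @0x53[5] → 0x56007  P=1,RW=1,US=1,PS=0
  L2 @0x56[23] → 0x59005  P=1,RW=0,US=1,PS=0
  ✗ PROTECTION_VIOLATION  [3 reads]

TLB: [["0x5C1A13", "0x3A"], ["0x700E15", "0x3E"], ["0x440200", "0x4F"], ["0x7C0000", "0x50"]]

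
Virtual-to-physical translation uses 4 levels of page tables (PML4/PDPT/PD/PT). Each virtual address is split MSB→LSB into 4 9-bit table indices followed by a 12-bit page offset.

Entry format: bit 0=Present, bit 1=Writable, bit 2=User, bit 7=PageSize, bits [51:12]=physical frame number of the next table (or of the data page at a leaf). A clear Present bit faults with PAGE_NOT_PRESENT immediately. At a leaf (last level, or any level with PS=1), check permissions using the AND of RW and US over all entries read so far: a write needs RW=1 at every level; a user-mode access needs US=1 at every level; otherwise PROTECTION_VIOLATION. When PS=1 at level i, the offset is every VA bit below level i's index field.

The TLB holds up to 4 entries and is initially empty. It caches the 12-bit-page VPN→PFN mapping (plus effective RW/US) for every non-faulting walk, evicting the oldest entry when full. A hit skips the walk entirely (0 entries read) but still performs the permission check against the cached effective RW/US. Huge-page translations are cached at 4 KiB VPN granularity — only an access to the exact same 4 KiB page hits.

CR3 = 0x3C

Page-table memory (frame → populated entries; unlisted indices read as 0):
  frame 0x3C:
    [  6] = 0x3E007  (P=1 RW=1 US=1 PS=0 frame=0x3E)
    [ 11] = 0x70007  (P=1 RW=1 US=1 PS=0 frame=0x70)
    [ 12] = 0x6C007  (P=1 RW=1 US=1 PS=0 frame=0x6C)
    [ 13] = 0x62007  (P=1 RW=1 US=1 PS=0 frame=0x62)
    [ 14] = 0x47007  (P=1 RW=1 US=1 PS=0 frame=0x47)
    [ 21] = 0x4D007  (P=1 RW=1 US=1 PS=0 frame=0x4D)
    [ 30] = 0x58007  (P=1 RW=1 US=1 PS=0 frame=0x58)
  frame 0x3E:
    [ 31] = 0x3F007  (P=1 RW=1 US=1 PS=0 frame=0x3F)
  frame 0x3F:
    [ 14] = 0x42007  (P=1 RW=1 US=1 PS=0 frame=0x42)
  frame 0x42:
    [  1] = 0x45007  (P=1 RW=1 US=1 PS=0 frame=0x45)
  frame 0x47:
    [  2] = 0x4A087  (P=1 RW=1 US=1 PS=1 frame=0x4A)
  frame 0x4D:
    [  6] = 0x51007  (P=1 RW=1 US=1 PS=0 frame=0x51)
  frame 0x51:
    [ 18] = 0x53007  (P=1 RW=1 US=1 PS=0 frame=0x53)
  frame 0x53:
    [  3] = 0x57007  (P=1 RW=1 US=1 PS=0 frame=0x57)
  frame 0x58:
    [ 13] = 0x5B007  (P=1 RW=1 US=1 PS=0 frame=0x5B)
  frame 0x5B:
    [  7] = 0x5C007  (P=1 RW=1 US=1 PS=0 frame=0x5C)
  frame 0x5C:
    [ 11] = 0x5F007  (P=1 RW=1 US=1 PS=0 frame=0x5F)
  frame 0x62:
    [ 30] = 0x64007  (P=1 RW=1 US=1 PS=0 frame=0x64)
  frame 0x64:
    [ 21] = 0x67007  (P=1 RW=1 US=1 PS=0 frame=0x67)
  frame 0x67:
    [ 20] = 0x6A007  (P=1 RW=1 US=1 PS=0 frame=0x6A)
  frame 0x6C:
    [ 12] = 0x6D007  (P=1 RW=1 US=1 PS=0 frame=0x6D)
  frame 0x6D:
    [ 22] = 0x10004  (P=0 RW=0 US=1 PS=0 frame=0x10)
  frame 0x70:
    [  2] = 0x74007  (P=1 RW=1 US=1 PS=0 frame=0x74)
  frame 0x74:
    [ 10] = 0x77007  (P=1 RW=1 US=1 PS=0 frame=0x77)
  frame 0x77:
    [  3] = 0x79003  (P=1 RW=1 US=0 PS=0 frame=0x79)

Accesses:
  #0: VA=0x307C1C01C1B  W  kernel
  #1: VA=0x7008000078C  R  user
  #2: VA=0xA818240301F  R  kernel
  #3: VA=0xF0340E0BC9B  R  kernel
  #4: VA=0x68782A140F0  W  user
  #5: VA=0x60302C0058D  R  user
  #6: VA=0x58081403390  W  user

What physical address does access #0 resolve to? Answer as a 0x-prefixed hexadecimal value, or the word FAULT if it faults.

Walk each access:
#0 VA=0x307C1C01C1B (w,kernel):
  lvl0: tbl 0x3C, slot 6 ⇒ 0x3E007 (P1/RW1/US1/PS0)
  lvl1: tbl 0x3E, slot 31 ⇒ 0x3F007 (P1/RW1/US1/PS0)
  lvl2: tbl 0x3F, slot 14 ⇒ 0x42007 (P1/RW1/US1/PS0)
  lvl3: tbl 0x42, slot 1 ⇒ 0x45007 (P1/RW1/US1/PS0)
  ✓ 0x45C1B  — 4 lookups
#1 VA=0x7008000078C (r,user):
  lvl0: tbl 0x3C, slot 14 ⇒ 0x47007 (P1/RW1/US1/PS0)
  lvl1: tbl 0x47, slot 2 ⇒ 0x4A087 (P1/RW1/US1/PS1)
  ✓ 0x4A78C (huge @L1)  — 2 lookups
#2 VA=0xA818240301F (r,kernel):
  lvl0: tbl 0x3C, slot 21 ⇒ 0x4D007 (P1/RW1/US1/PS0)
  lvl1: tbl 0x4D, slot 6 ⇒ 0x51007 (P1/RW1/US1/PS0)
  lvl2: tbl 0x51, slot 18 ⇒ 0x53007 (P1/RW1/US1/PS0)
  lvl3: tbl 0x53, slot 3 ⇒ 0x57007 (P1/RW1/US1/PS0)
  ✓ 0x5701F  — 4 lookups
#3 VA=0xF0340E0BC9B (r,kernel):
  lvl0: tbl 0x3C, slot 30 ⇒ 0x58007 (P1/RW1/US1/PS0)
  lvl1: tbl 0x58, slot 13 ⇒ 0x5B007 (P1/RW1/US1/PS0)
  lvl2: tbl 0x5B, slot 7 ⇒ 0x5C007 (P1/RW1/US1/PS0)
  lvl3: tbl 0x5C, slot 11 ⇒ 0x5F007 (P1/RW1/US1/PS0)
  ✓ 0x5FC9B  — 4 lookups
#4 VA=0x68782A140F0 (w,user):
  lvl0: tbl 0x3C, slot 13 ⇒ 0x62007 (P1/RW1/US1/PS0)
  lvl1: tbl 0x62, slot 30 ⇒ 0x64007 (P1/RW1/US1/PS0)
  lvl2: tbl 0x64, slot 21 ⇒ 0x67007 (P1/RW1/US1/PS0)
  lvl3: tbl 0x67, slot 20 ⇒ 0x6A007 (P1/RW1/US1/PS0)
  ✓ 0x6A0F0  — 4 lookups
#5 VA=0x60302C0058D (r,user):
  lvl0: tbl 0x3C, slot 12 ⇒ 0x6C007 (P1/RW1/US1/PS0)
  lvl1: tbl 0x6C, slot 12 ⇒ 0x6D007 (P1/RW1/US1/PS0)
  lvl2: tbl 0x6D, slot 22 ⇒ 0x10004 (P0/RW0/US1/PS0)
  → PAGE_NOT_PRESENT  (3 entries read)
#6 VA=0x58081403390 (w,user):
  lvl0: tbl 0x3C, slot 11 ⇒ 0x70007 (P1/RW1/US1/PS0)
  lvl1: tbl 0x70, slot 2 ⇒ 0x74007 (P1/RW1/US1/PS0)
  lvl2: tbl 0x74, slot 10 ⇒ 0x77007 (P1/RW1/US1/PS0)
  lvl3: tbl 0x77, slot 3 ⇒ 0x79003 (P1/RW1/US0/PS0)
  → PROTECTION_VIOLATION  (4 entries read)

Access #0 PA: 0x45C1B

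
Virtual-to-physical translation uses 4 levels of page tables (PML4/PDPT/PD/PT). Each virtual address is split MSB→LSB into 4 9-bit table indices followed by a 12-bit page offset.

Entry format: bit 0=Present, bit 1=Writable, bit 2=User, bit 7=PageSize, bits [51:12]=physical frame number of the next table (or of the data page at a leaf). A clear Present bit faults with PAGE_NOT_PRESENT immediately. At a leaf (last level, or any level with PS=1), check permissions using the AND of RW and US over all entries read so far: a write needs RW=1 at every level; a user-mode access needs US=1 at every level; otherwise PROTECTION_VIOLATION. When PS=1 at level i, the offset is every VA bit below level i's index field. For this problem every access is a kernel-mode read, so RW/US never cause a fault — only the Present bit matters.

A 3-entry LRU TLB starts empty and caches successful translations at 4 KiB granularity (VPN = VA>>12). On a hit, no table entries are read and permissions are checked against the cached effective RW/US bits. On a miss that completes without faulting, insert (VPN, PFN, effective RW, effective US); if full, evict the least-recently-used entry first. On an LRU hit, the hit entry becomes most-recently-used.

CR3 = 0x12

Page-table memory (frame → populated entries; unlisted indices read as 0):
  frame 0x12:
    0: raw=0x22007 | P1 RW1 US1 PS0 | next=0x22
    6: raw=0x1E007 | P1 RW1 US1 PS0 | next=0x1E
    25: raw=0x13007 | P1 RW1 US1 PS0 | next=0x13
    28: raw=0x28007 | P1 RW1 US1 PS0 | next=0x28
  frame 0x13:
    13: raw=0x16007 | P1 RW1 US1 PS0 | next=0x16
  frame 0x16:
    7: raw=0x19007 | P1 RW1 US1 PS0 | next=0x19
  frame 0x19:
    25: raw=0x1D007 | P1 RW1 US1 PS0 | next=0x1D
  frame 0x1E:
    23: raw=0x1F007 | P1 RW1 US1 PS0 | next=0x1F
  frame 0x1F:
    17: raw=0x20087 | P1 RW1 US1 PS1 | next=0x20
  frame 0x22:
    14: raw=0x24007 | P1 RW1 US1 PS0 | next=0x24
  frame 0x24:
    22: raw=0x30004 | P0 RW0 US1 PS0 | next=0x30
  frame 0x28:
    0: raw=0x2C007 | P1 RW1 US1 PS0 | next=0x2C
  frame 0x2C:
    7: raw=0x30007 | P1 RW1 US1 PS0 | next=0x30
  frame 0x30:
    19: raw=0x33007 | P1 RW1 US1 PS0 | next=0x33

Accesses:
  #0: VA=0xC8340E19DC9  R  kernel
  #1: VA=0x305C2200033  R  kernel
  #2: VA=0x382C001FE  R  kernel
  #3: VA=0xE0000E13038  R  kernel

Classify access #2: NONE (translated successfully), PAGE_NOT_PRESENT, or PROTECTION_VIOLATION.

Per-access translation:
#0 VA=0xC8340E19DC9 (r,kernel):
  L0: frame=0x12 idx=25 entry=0x13007 [P=1 RW=1 US=1 PS=0]
  L1: frame=0x13 idx=13 entry=0x16007 [P=1 RW=1 US=1 PS=0]
  L2: frame=0x16 idx=7 entry=0x19007 [P=1 RW=1 US=1 PS=0]
  L3: frame=0x19 idx=25 entry=0x1D007 [P=1 RW=1 US=1 PS=0]
  ⇒ phys 0x1DDC9  [4 reads]
#1 VA=0x305C2200033 (r,kernel):
  L0: frame=0x12 idx=6 entry=0x1E007 [P=1 RW=1 US=1 PS=0]
  L1: frame=0x1E idx=23 entry=0x1F007 [P=1 RW=1 US=1 PS=0]
  L2: frame=0x1F idx=17 entry=0x20087 [P=1 RW=1 US=1 PS=1]
  ⇒ phys 0x20033 (huge @L2)  [3 reads]
#2 VA=0x382C001FE (r,kernel):
  L0: frame=0x12 idx=0 entry=0x22007 [P=1 RW=1 US=1 PS=0]
  L1: frame=0x22 idx=14 entry=0x24007 [P=1 RW=1 US=1 PS=0]
  L2: frame=0x24 idx=22 entry=0x30004 [P=0 RW=0 US=1 PS=0]
  ✗ PAGE_NOT_PRESENT  [3 reads]
#3 VA=0xE0000E13038 (r,kernel):
  L0: frame=0x12 idx=28 entry=0x28007 [P=1 RW=1 US=1 PS=0]
  L1: frame=0x28 idx=0 entry=0x2C007 [P=1 RW=1 US=1 PS=0]
  L2: frame=0x2C idx=7 entry=0x30007 [P=1 RW=1 US=1 PS=0]
  L3: frame=0x30 idx=19 entry=0x33007 [P=1 RW=1 US=1 PS=0]
  ⇒ phys 0x33038  [4 reads]

Access #2 fault: PAGE_NOT_PRESENT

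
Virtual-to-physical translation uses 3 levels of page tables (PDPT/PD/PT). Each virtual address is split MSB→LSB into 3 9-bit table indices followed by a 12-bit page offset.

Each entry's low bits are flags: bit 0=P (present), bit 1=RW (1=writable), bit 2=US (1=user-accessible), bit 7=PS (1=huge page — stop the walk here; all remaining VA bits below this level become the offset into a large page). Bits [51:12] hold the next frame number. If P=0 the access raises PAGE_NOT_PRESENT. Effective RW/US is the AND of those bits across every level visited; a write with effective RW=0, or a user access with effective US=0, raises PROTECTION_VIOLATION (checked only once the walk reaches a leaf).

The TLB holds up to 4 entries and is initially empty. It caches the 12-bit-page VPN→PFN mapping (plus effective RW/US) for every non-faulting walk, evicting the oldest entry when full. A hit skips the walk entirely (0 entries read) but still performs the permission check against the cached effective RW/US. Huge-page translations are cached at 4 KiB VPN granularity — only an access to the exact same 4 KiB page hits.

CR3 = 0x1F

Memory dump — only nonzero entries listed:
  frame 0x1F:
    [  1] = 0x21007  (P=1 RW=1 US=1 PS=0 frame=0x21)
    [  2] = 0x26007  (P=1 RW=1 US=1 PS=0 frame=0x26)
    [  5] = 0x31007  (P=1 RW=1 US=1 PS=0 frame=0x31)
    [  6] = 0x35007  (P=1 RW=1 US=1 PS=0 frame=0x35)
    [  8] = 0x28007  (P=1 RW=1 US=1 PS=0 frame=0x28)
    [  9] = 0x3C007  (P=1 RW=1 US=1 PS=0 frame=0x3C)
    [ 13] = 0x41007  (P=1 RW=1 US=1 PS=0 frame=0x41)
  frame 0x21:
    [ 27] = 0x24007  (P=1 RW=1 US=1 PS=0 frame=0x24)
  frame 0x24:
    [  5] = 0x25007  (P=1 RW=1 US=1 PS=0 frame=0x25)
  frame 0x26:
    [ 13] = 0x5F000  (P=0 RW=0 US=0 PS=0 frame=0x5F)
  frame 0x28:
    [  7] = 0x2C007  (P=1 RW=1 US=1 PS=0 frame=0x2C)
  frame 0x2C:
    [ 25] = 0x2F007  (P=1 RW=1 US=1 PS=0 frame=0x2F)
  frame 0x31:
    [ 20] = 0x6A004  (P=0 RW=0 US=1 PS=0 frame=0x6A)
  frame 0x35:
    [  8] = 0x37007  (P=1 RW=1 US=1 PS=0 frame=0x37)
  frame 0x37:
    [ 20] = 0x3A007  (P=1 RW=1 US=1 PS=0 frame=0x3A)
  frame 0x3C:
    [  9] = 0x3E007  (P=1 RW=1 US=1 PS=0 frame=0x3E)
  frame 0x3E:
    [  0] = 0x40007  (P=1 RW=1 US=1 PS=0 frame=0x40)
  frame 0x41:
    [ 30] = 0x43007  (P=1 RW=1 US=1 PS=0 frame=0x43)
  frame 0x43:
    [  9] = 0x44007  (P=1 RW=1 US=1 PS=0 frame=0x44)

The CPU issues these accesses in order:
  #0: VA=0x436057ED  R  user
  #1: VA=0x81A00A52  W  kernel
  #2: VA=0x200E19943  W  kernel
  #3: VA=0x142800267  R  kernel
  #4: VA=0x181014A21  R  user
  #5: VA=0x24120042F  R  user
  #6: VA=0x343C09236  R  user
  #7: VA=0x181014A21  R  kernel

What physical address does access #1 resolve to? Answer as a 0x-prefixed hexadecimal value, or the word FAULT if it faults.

Walk each access:
#0 VA=0x436057ED (r,user):
  [0] read 0x1F idx=1: raw=0x21007 flags P=1 W=1 U=1 S=0
  [1] read 0x21 idx=27: raw=0x24007 flags P=1 W=1 U=1 S=0
  [2] read 0x24 idx=5: raw=0x25007 flags P=1 W=1 U=1 S=0
  → PA=0x257ED  (3 entries read)
#1 VA=0x81A00A52 (w,kernel):
  [0] read 0x1F idx=2: raw=0x26007 flags P=1 W=1 U=1 S=0
  [1] read 0x26 idx=13: raw=0x5F000 flags P=0 W=0 U=0 S=0
  ⇒ fault: PAGE_NOT_PRESENT  — 2 lookups
#2 VA=0x200E19943 (w,kernel):
  [0] read 0x1F idx=8: raw=0x28007 flags P=1 W=1 U=1 S=0
  [1] read 0x28 idx=7: raw=0x2C007 flags P=1 W=1 U=1 S=0
  [2] read 0x2C idx=25: raw=0x2F007 flags P=1 W=1 U=1 S=0
  → PA=0x2F943  (3 entries read)
#3 VA=0x142800267 (r,kernel):
  [0] read 0x1F idx=5: raw=0x31007 flags P=1 W=1 U=1 S=0
  [1] read 0x31 idx=20: raw=0x6A004 flags P=0 W=0 U=1 S=0
  ⇒ fault: PAGE_NOT_PRESENT  — 2 lookups
#4 VA=0x181014A21 (r,user):
  [0] read 0x1F idx=6: raw=0x35007 flags P=1 W=1 U=1 S=0
  [1] read 0x35 idx=8: raw=0x37007 flags P=1 W=1 U=1 S=0
  [2] read 0x37 idx=20: raw=0x3A007 flags P=1 W=1 U=1 S=0
  → PA=0x3AA21  (3 entries read)
#5 VA=0x24120042F (r,user):
  [0] read 0x1F idx=9: raw=0x3C007 flags P=1 W=1 U=1 S=0
  [1] read 0x3C idx=9: raw=0x3E007 flags P=1 W=1 U=1 S=0
  [2] read 0x3E idx=0: raw=0x40007 flags P=1 W=1 U=1 S=0
  → PA=0x4042F  (3 entries read)
#6 VA=0x343C09236 (r,user):
  [0] read 0x1F idx=13: raw=0x41007 flags P=1 W=1 U=1 S=0
  [1] read 0x41 idx=30: raw=0x43007 flags P=1 W=1 U=1 S=0
  [2] read 0x43 idx=9: raw=0x44007 flags P=1 W=1 U=1 S=0
  → PA=0x44236  (3 entries read)
#7 VA=0x181014A21 (r,kernel):
  TLB hit vpn=0x181014 → PA=0x3AA21

Access #1 PA: FAULT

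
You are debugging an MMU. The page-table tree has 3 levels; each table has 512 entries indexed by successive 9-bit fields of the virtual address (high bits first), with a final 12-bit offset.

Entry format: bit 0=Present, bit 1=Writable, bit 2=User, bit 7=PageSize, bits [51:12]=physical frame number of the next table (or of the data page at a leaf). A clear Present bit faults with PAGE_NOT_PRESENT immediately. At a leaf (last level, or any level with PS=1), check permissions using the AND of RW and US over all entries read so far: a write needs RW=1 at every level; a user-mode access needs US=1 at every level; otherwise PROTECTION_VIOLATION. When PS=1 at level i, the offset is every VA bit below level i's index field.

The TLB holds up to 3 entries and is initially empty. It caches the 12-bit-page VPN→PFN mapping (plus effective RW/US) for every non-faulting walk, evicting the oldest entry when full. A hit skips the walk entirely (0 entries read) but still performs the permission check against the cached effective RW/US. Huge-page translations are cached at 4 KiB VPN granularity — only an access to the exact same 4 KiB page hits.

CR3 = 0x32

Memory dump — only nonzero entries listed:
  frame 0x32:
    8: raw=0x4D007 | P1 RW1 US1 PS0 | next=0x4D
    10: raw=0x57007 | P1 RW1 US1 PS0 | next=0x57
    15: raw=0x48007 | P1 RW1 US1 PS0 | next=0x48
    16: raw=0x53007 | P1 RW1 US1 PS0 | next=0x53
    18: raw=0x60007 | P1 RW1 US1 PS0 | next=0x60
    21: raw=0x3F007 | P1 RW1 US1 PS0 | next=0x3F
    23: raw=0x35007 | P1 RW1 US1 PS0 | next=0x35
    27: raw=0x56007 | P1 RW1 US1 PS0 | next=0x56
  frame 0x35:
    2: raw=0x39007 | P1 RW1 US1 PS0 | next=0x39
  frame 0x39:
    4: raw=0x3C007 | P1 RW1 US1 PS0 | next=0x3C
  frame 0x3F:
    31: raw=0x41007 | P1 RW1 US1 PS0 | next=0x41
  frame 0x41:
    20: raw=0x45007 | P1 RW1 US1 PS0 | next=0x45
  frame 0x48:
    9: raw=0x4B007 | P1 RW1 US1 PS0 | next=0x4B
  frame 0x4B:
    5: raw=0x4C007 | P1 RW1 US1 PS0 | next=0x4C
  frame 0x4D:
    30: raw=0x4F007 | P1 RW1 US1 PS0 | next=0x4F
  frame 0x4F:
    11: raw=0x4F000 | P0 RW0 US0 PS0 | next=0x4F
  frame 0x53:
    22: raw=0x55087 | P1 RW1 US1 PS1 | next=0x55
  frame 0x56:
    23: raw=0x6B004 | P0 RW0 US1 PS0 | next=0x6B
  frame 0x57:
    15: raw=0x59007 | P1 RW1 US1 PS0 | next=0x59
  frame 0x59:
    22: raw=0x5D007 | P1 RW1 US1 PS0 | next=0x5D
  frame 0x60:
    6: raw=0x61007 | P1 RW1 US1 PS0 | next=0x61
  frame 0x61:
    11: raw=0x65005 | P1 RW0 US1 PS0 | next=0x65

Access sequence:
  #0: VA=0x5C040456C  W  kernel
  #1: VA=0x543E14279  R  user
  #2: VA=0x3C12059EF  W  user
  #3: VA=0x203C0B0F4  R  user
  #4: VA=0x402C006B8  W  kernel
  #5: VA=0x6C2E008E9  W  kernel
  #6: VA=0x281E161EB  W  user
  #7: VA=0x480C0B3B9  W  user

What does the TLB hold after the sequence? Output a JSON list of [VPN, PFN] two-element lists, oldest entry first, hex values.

Per-access translation:
#0 VA=0x5C040456C (w,kernel):
  L0: frame=0x32 idx=23 entry=0x35007 [P=1 RW=1 US=1 PS=0]
  L1: frame=0x35 idx=2 entry=0x39007 [P=1 RW=1 US=1 PS=0]
  L2: frame=0x39 idx=4 entry=0x3C007 [P=1 RW=1 US=1 PS=0]
  → PA=0x3C56C  (3 entries read)
#1 VA=0x543E14279 (r,user):
  L0: frame=0x32 idx=21 entry=0x3F007 [P=1 RW=1 US=1 PS=0]
  L1: frame=0x3F idx=31 entry=0x41007 [P=1 RW=1 US=1 PS=0]
  L2: frame=0x41 idx=20 entry=0x45007 [P=1 RW=1 US=1 PS=0]
  → PA=0x45279  (3 entries read)
#2 VA=0x3C12059EF (w,user):
  L0: frame=0x32 idx=15 entry=0x48007 [P=1 RW=1 US=1 PS=0]
  L1: frame=0x48 idx=9 entry=0x4B007 [P=1 RW=1 US=1 PS=0]
  L2: frame=0x4B idx=5 entry=0x4C007 [P=1 RW=1 US=1 PS=0]
  → PA=0x4C9EF  (3 entries read)
#3 VA=0x203C0B0F4 (r,user):
  L0: frame=0x32 idx=8 entry=0x4D007 [P=1 RW=1 US=1 PS=0]
  L1: frame=0x4D idx=30 entry=0x4F007 [P=1 RW=1 US=1 PS=0]
  L2: frame=0x4F idx=11 entry=0x4F000 [P=0 RW=0 US=0 PS=0]
  → PAGE_NOT_PRESENT  (3 entries read)
#4 VA=0x402C006B8 (w,kernel):
  L0: frame=0x32 idx=16 entry=0x53007 [P=1 RW=1 US=1 PS=0]
  L1: frame=0x53 idx=22 entry=0x55087 [P=1 RW=1 US=1 PS=1]
  → PA=0x556B8 (huge @L1)  (2 entries read)
#5 VA=0x6C2E008E9 (w,kernel):
  L0: frame=0x32 idx=27 entry=0x56007 [P=1 RW=1 US=1 PS=0]
  L1: frame=0x56 idx=23 entry=0x6B004 [P=0 RW=0 US=1 PS=0]
  → PAGE_NOT_PRESENT  (2 entries read)
#6 VA=0x281E161EB (w,user):
  L0: frame=0x32 idx=10 entry=0x57007 [P=1 RW=1 US=1 PS=0]
  L1: frame=0x57 idx=15 entry=0x59007 [P=1 RW=1 US=1 PS=0]
  L2: frame=0x59 idx=22 entry=0x5D007 [P=1 RW=1 US=1 PS=0]
  → PA=0x5D1EB  (3 entries read)
#7 VA=0x480C0B3B9 (w,user):
  L0: frame=0x32 idx=18 entry=0x60007 [P=1 RW=1 US=1 PS=0]
  L1: frame=0x60 idx=6 entry=0x61007 [P=1 RW=1 US=1 PS=0]
  L2: frame=0x61 idx=11 entry=0x65005 [P=1 RW=0 US=1 PS=0]
  → PROTECTION_VIOLATION  (3 entries read)

TLB: [["0x3C1205", "0x4C"], ["0x402C00", "0x55"], ["0x281E16", "0x5D"]]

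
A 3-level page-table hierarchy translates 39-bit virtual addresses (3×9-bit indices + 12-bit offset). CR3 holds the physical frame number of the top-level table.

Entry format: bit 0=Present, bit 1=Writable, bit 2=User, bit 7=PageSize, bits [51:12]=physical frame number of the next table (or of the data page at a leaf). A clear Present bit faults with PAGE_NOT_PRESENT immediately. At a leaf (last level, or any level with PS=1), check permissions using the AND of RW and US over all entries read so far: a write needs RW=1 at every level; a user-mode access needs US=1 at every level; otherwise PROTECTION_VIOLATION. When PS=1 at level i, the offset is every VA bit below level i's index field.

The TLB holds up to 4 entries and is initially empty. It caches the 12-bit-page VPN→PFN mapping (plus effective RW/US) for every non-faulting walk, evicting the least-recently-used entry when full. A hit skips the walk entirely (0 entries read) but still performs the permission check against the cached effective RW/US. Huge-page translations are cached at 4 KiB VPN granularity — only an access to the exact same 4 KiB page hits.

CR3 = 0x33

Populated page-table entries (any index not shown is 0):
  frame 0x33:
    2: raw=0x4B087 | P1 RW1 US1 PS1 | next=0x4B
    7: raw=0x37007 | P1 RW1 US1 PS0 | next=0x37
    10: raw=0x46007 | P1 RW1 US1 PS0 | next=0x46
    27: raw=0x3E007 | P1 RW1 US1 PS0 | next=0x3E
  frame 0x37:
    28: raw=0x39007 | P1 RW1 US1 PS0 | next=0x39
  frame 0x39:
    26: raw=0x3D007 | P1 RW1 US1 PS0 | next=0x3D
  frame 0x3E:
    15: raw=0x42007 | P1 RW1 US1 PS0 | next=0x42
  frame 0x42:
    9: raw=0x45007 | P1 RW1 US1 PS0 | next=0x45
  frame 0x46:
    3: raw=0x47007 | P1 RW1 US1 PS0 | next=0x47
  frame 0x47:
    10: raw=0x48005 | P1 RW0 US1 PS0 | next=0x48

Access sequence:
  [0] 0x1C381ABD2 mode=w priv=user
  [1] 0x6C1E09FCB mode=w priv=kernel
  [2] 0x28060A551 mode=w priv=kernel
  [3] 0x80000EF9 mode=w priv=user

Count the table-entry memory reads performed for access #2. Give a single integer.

Walk each access:
#0 VA=0x1C381ABD2 (w,user):
  lvl0: tbl 0x33, slot 7 ⇒ 0x37007 (P1/RW1/US1/PS0)
  lvl1: tbl 0x37, slot 28 ⇒ 0x39007 (P1/RW1/US1/PS0)
  lvl2: tbl 0x39, slot 26 ⇒ 0x3D007 (P1/RW1/US1/PS0)
  → PA=0x3DBD2  (3 entries read)
#1 VA=0x6C1E09FCB (w,kernel):
  lvl0: tbl 0x33, slot 27 ⇒ 0x3E007 (P1/RW1/US1/PS0)
  lvl1: tbl 0x3E, slot 15 ⇒ 0x42007 (P1/RW1/US1/PS0)
  lvl2: tbl 0x42, slot 9 ⇒ 0x45007 (P1/RW1/US1/PS0)
  → PA=0x45FCB  (3 entries read)
#2 VA=0x28060A551 (w,kernel):
  lvl0: tbl 0x33, slot 10 ⇒ 0x46007 (P1/RW1/US1/PS0)
  lvl1: tbl 0x46, slot 3 ⇒ 0x47007 (P1/RW1/US1/PS0)
  lvl2: tbl 0x47, slot 10 ⇒ 0x48005 (P1/RW0/US1/PS0)
  ✗ PROTECTION_VIOLATION  [3 reads]
#3 VA=0x80000EF9 (w,user):
  lvl0: tbl 0x33, slot 2 ⇒ 0x4B087 (P1/RW1/US1/PS1)
  → PA=0x4BEF9 (huge @L0)  (1 entries read)

Entries read for #2: 3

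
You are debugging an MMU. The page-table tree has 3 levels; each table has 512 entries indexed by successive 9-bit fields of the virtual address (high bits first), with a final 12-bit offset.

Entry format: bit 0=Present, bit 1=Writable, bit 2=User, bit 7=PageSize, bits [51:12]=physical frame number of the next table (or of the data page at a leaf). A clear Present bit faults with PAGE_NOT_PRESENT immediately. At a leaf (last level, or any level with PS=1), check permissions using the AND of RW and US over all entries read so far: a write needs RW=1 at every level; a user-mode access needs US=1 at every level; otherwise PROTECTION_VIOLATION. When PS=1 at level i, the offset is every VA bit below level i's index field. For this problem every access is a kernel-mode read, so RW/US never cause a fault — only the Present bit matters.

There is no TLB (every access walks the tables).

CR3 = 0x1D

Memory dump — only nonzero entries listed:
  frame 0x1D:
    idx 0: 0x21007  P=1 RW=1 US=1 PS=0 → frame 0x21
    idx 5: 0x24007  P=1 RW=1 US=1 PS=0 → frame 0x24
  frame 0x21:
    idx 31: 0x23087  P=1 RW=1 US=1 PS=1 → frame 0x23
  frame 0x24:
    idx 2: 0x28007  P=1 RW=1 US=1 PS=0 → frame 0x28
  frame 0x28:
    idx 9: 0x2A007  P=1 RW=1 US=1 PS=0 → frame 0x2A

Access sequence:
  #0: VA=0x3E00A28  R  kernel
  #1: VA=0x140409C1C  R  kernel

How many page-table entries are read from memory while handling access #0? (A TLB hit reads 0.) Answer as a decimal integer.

Walk each access:
#0 VA=0x3E00A28 (r,kernel):
  [0] read 0x1D idx=0: raw=0x21007 flags P=1 W=1 U=1 S=0
  [1] read 0x21 idx=31: raw=0x23087 flags P=1 W=1 U=1 S=1
  ✓ 0x23A28 (huge @L1)  — 2 lookups
#1 VA=0x140409C1C (r,kernel):
  [0] read 0x1D idx=5: raw=0x24007 flags P=1 W=1 U=1 S=0
  [1] read 0x24 idx=2: raw=0x28007 flags P=1 W=1 U=1 S=0
  [2] read 0x28 idx=9: raw=0x2A007 flags P=1 W=1 U=1 S=0
  ✓ 0x2AC1C  — 3 lookups

Entries read for #0: 2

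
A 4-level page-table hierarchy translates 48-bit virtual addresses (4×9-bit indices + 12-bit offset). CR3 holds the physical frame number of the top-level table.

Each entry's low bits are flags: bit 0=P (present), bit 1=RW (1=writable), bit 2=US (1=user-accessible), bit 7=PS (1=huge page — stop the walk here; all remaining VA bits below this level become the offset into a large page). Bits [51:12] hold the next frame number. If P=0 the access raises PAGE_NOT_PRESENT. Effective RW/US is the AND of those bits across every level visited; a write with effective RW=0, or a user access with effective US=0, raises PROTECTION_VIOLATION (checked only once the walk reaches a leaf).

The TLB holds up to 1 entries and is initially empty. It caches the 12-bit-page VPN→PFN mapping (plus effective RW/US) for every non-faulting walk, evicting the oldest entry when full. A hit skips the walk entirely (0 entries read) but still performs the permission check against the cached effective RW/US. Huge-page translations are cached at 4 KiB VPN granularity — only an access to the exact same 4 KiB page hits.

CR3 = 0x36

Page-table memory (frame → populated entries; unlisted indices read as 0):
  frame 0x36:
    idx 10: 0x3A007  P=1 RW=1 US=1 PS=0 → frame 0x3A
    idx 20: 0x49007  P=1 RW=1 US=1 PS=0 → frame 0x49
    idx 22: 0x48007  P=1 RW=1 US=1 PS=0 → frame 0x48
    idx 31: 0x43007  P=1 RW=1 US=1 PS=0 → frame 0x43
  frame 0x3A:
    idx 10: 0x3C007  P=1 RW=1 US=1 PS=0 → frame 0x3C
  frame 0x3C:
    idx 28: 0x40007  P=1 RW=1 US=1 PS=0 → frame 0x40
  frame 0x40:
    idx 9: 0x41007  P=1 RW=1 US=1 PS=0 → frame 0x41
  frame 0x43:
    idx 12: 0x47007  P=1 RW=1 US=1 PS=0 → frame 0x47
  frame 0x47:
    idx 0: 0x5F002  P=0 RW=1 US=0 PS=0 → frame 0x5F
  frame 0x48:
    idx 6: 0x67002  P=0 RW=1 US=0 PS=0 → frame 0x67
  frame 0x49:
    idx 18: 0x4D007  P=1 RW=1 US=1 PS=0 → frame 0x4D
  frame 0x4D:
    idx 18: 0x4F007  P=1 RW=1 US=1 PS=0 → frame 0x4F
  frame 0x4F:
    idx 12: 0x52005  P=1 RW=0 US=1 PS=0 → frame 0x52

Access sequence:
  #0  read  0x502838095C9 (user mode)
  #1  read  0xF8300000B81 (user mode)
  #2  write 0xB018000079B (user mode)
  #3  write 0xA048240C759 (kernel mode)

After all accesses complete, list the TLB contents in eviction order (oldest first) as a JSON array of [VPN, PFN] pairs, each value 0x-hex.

Per-access translation:
#0 VA=0x502838095C9 (r,user):
  L0: frame=0x36 idx=10 entry=0x3A007 [P=1 RW=1 US=1 PS=0]
  L1: frame=0x3A idx=10 entry=0x3C007 [P=1 RW=1 US=1 PS=0]
  L2: frame=0x3C idx=28 entry=0x40007 [P=1 RW=1 US=1 PS=0]
  L3: frame=0x40 idx=9 entry=0x41007 [P=1 RW=1 US=1 PS=0]
  ⇒ phys 0x415C9  [4 reads]
#1 VA=0xF8300000B81 (r,user):
  L0: frame=0x36 idx=31 entry=0x43007 [P=1 RW=1 US=1 PS=0]
  L1: frame=0x43 idx=12 entry=0x47007 [P=1 RW=1 US=1 PS=0]
  L2: frame=0x47 idx=0 entry=0x5F002 [P=0 RW=1 US=0 PS=0]
  ⇒ fault: PAGE_NOT_PRESENT  — 3 lookups
#2 VA=0xB018000079B (w,user):
  L0: frame=0x36 idx=22 entry=0x48007 [P=1 RW=1 US=1 PS=0]
  L1: frame=0x48 idx=6 entry=0x67002 [P=0 RW=1 US=0 PS=0]
  ⇒ fault: PAGE_NOT_PRESENT  — 2 lookups
#3 VA=0xA048240C759 (w,kernel):
  L0: frame=0x36 idx=20 entry=0x49007 [P=1 RW=1 US=1 PS=0]
  L1: frame=0x49 idx=18 entry=0x4D007 [P=1 RW=1 US=1 PS=0]
  L2: frame=0x4D idx=18 entry=0x4F007 [P=1 RW=1 US=1 PS=0]
  L3: frame=0x4F idx=12 entry=0x52005 [P=1 RW=0 US=1 PS=0]
  ⇒ fault: PROTECTION_VIOLATION  — 4 lookups

TLB: [["0x50283809", "0x41"]]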